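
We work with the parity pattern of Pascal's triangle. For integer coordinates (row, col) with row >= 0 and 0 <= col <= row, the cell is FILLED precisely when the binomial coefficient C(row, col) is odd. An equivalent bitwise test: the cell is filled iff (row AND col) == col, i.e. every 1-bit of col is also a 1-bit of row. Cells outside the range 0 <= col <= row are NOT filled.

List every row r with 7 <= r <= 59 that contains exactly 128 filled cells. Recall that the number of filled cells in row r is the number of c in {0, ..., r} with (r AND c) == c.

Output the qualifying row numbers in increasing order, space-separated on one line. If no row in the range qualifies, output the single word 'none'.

Answer: none

Derivation:
Row r has 2^popcount(r) filled cells, so we need popcount(r) = log2(128) = 7.
Scan r = 7..59 and keep those with exactly 7 one-bits:
r=7=111 popcount=3 -> skip
r=8=1000 popcount=1 -> skip
r=9=1001 popcount=2 -> skip
r=10=1010 popcount=2 -> skip
r=11=1011 popcount=3 -> skip
r=12=1100 popcount=2 -> skip
r=13=1101 popcount=3 -> skip
r=14=1110 popcount=3 -> skip
r=15=1111 popcount=4 -> skip
r=16=10000 popcount=1 -> skip
r=17=10001 popcount=2 -> skip
r=18=10010 popcount=2 -> skip
r=19=10011 popcount=3 -> skip
r=20=10100 popcount=2 -> skip
r=21=10101 popcount=3 -> skip
r=22=10110 popcount=3 -> skip
r=23=10111 popcount=4 -> skip
r=24=11000 popcount=2 -> skip
r=25=11001 popcount=3 -> skip
r=26=11010 popcount=3 -> skip
r=27=11011 popcount=4 -> skip
r=28=11100 popcount=3 -> skip
r=29=11101 popcount=4 -> skip
r=30=11110 popcount=4 -> skip
r=31=11111 popcount=5 -> skip
r=32=100000 popcount=1 -> skip
r=33=100001 popcount=2 -> skip
r=34=100010 popcount=2 -> skip
r=35=100011 popcount=3 -> skip
r=36=100100 popcount=2 -> skip
r=37=100101 popcount=3 -> skip
r=38=100110 popcount=3 -> skip
r=39=100111 popcount=4 -> skip
r=40=101000 popcount=2 -> skip
r=41=101001 popcount=3 -> skip
r=42=101010 popcount=3 -> skip
r=43=101011 popcount=4 -> skip
r=44=101100 popcount=3 -> skip
r=45=101101 popcount=4 -> skip
r=46=101110 popcount=4 -> skip
r=47=101111 popcount=5 -> skip
r=48=110000 popcount=2 -> skip
r=49=110001 popcount=3 -> skip
r=50=110010 popcount=3 -> skip
r=51=110011 popcount=4 -> skip
r=52=110100 popcount=3 -> skip
r=53=110101 popcount=4 -> skip
r=54=110110 popcount=4 -> skip
r=55=110111 popcount=5 -> skip
r=56=111000 popcount=3 -> skip
r=57=111001 popcount=4 -> skip
r=58=111010 popcount=4 -> skip
r=59=111011 popcount=5 -> skip
Kept rows: none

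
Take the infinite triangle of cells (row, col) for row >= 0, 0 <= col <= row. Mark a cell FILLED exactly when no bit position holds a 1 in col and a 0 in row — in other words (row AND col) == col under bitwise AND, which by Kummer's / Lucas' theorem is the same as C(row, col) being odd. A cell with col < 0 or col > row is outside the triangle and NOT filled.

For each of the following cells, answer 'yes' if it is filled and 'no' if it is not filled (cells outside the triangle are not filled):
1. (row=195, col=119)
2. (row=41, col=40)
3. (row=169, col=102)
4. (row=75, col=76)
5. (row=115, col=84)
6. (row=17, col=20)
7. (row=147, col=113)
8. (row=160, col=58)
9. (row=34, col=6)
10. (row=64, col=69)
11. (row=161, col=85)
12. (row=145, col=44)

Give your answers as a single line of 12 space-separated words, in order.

Answer: no yes no no no no no no no no no no

Derivation:
(195,119): row=0b11000011, col=0b1110111, row AND col = 0b1000011 = 67; 67 != 119 -> empty
(41,40): row=0b101001, col=0b101000, row AND col = 0b101000 = 40; 40 == 40 -> filled
(169,102): row=0b10101001, col=0b1100110, row AND col = 0b100000 = 32; 32 != 102 -> empty
(75,76): col outside [0, 75] -> not filled
(115,84): row=0b1110011, col=0b1010100, row AND col = 0b1010000 = 80; 80 != 84 -> empty
(17,20): col outside [0, 17] -> not filled
(147,113): row=0b10010011, col=0b1110001, row AND col = 0b10001 = 17; 17 != 113 -> empty
(160,58): row=0b10100000, col=0b111010, row AND col = 0b100000 = 32; 32 != 58 -> empty
(34,6): row=0b100010, col=0b110, row AND col = 0b10 = 2; 2 != 6 -> empty
(64,69): col outside [0, 64] -> not filled
(161,85): row=0b10100001, col=0b1010101, row AND col = 0b1 = 1; 1 != 85 -> empty
(145,44): row=0b10010001, col=0b101100, row AND col = 0b0 = 0; 0 != 44 -> empty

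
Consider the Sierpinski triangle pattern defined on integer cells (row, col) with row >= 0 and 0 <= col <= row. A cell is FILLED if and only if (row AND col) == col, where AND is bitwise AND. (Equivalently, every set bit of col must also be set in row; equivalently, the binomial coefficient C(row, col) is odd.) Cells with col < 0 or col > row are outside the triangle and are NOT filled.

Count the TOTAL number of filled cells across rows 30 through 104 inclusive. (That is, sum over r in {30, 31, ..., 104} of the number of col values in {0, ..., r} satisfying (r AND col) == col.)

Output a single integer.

r30=11110 pc4: +16 =16
r31=11111 pc5: +32 =48
r32=100000 pc1: +2 =50
r33=100001 pc2: +4 =54
r34=100010 pc2: +4 =58
r35=100011 pc3: +8 =66
r36=100100 pc2: +4 =70
r37=100101 pc3: +8 =78
r38=100110 pc3: +8 =86
r39=100111 pc4: +16 =102
r40=101000 pc2: +4 =106
r41=101001 pc3: +8 =114
r42=101010 pc3: +8 =122
r43=101011 pc4: +16 =138
r44=101100 pc3: +8 =146
r45=101101 pc4: +16 =162
r46=101110 pc4: +16 =178
r47=101111 pc5: +32 =210
r48=110000 pc2: +4 =214
r49=110001 pc3: +8 =222
r50=110010 pc3: +8 =230
r51=110011 pc4: +16 =246
r52=110100 pc3: +8 =254
r53=110101 pc4: +16 =270
r54=110110 pc4: +16 =286
r55=110111 pc5: +32 =318
r56=111000 pc3: +8 =326
r57=111001 pc4: +16 =342
r58=111010 pc4: +16 =358
r59=111011 pc5: +32 =390
r60=111100 pc4: +16 =406
r61=111101 pc5: +32 =438
r62=111110 pc5: +32 =470
r63=111111 pc6: +64 =534
r64=1000000 pc1: +2 =536
r65=1000001 pc2: +4 =540
r66=1000010 pc2: +4 =544
r67=1000011 pc3: +8 =552
r68=1000100 pc2: +4 =556
r69=1000101 pc3: +8 =564
r70=1000110 pc3: +8 =572
r71=1000111 pc4: +16 =588
r72=1001000 pc2: +4 =592
r73=1001001 pc3: +8 =600
r74=1001010 pc3: +8 =608
r75=1001011 pc4: +16 =624
r76=1001100 pc3: +8 =632
r77=1001101 pc4: +16 =648
r78=1001110 pc4: +16 =664
r79=1001111 pc5: +32 =696
r80=1010000 pc2: +4 =700
r81=1010001 pc3: +8 =708
r82=1010010 pc3: +8 =716
r83=1010011 pc4: +16 =732
r84=1010100 pc3: +8 =740
r85=1010101 pc4: +16 =756
r86=1010110 pc4: +16 =772
r87=1010111 pc5: +32 =804
r88=1011000 pc3: +8 =812
r89=1011001 pc4: +16 =828
r90=1011010 pc4: +16 =844
r91=1011011 pc5: +32 =876
r92=1011100 pc4: +16 =892
r93=1011101 pc5: +32 =924
r94=1011110 pc5: +32 =956
r95=1011111 pc6: +64 =1020
r96=1100000 pc2: +4 =1024
r97=1100001 pc3: +8 =1032
r98=1100010 pc3: +8 =1040
r99=1100011 pc4: +16 =1056
r100=1100100 pc3: +8 =1064
r101=1100101 pc4: +16 =1080
r102=1100110 pc4: +16 =1096
r103=1100111 pc5: +32 =1128
r104=1101000 pc3: +8 =1136

Answer: 1136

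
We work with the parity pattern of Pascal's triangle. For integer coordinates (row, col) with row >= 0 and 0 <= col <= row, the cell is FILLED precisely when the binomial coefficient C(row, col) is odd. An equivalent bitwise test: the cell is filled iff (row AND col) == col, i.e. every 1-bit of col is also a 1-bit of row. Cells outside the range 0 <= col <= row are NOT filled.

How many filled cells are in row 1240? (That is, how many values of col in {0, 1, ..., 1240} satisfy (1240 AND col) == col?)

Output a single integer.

1240 in binary = 10011011000
popcount(1240) = number of 1-bits in 10011011000 = 5
A col c satisfies (1240 AND c) == c iff every set bit of c is also set in 1240; each of the 5 set bits of 1240 can independently be on or off in c.
count = 2^5 = 32

Answer: 32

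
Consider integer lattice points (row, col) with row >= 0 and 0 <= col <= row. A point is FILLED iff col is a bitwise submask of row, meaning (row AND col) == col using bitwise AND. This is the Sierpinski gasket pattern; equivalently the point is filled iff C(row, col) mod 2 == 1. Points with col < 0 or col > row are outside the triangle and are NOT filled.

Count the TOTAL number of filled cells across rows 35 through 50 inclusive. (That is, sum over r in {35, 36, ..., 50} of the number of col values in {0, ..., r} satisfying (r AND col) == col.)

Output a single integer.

Answer: 172

Derivation:
r35=100011 pc3: +8 =8
r36=100100 pc2: +4 =12
r37=100101 pc3: +8 =20
r38=100110 pc3: +8 =28
r39=100111 pc4: +16 =44
r40=101000 pc2: +4 =48
r41=101001 pc3: +8 =56
r42=101010 pc3: +8 =64
r43=101011 pc4: +16 =80
r44=101100 pc3: +8 =88
r45=101101 pc4: +16 =104
r46=101110 pc4: +16 =120
r47=101111 pc5: +32 =152
r48=110000 pc2: +4 =156
r49=110001 pc3: +8 =164
r50=110010 pc3: +8 =172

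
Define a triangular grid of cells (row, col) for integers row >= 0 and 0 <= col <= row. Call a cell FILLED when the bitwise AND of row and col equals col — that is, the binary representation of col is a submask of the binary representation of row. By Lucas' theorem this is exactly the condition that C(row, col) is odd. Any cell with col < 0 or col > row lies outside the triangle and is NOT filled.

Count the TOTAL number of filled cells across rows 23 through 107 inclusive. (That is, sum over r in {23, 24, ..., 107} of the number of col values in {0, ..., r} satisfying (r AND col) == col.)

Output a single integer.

Answer: 1276

Derivation:
r23=10111 pc4: +16 =16
r24=11000 pc2: +4 =20
r25=11001 pc3: +8 =28
r26=11010 pc3: +8 =36
r27=11011 pc4: +16 =52
r28=11100 pc3: +8 =60
r29=11101 pc4: +16 =76
r30=11110 pc4: +16 =92
r31=11111 pc5: +32 =124
r32=100000 pc1: +2 =126
r33=100001 pc2: +4 =130
r34=100010 pc2: +4 =134
r35=100011 pc3: +8 =142
r36=100100 pc2: +4 =146
r37=100101 pc3: +8 =154
r38=100110 pc3: +8 =162
r39=100111 pc4: +16 =178
r40=101000 pc2: +4 =182
r41=101001 pc3: +8 =190
r42=101010 pc3: +8 =198
r43=101011 pc4: +16 =214
r44=101100 pc3: +8 =222
r45=101101 pc4: +16 =238
r46=101110 pc4: +16 =254
r47=101111 pc5: +32 =286
r48=110000 pc2: +4 =290
r49=110001 pc3: +8 =298
r50=110010 pc3: +8 =306
r51=110011 pc4: +16 =322
r52=110100 pc3: +8 =330
r53=110101 pc4: +16 =346
r54=110110 pc4: +16 =362
r55=110111 pc5: +32 =394
r56=111000 pc3: +8 =402
r57=111001 pc4: +16 =418
r58=111010 pc4: +16 =434
r59=111011 pc5: +32 =466
r60=111100 pc4: +16 =482
r61=111101 pc5: +32 =514
r62=111110 pc5: +32 =546
r63=111111 pc6: +64 =610
r64=1000000 pc1: +2 =612
r65=1000001 pc2: +4 =616
r66=1000010 pc2: +4 =620
r67=1000011 pc3: +8 =628
r68=1000100 pc2: +4 =632
r69=1000101 pc3: +8 =640
r70=1000110 pc3: +8 =648
r71=1000111 pc4: +16 =664
r72=1001000 pc2: +4 =668
r73=1001001 pc3: +8 =676
r74=1001010 pc3: +8 =684
r75=1001011 pc4: +16 =700
r76=1001100 pc3: +8 =708
r77=1001101 pc4: +16 =724
r78=1001110 pc4: +16 =740
r79=1001111 pc5: +32 =772
r80=1010000 pc2: +4 =776
r81=1010001 pc3: +8 =784
r82=1010010 pc3: +8 =792
r83=1010011 pc4: +16 =808
r84=1010100 pc3: +8 =816
r85=1010101 pc4: +16 =832
r86=1010110 pc4: +16 =848
r87=1010111 pc5: +32 =880
r88=1011000 pc3: +8 =888
r89=1011001 pc4: +16 =904
r90=1011010 pc4: +16 =920
r91=1011011 pc5: +32 =952
r92=1011100 pc4: +16 =968
r93=1011101 pc5: +32 =1000
r94=1011110 pc5: +32 =1032
r95=1011111 pc6: +64 =1096
r96=1100000 pc2: +4 =1100
r97=1100001 pc3: +8 =1108
r98=1100010 pc3: +8 =1116
r99=1100011 pc4: +16 =1132
r100=1100100 pc3: +8 =1140
r101=1100101 pc4: +16 =1156
r102=1100110 pc4: +16 =1172
r103=1100111 pc5: +32 =1204
r104=1101000 pc3: +8 =1212
r105=1101001 pc4: +16 =1228
r106=1101010 pc4: +16 =1244
r107=1101011 pc5: +32 =1276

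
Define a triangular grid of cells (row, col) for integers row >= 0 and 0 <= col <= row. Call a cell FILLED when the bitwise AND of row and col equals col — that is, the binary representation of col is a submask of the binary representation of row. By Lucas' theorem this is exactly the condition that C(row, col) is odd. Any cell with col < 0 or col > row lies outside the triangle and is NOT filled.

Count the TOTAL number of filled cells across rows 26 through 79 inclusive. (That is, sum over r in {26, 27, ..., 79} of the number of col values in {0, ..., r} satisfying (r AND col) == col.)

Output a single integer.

r26=11010 pc3: +8 =8
r27=11011 pc4: +16 =24
r28=11100 pc3: +8 =32
r29=11101 pc4: +16 =48
r30=11110 pc4: +16 =64
r31=11111 pc5: +32 =96
r32=100000 pc1: +2 =98
r33=100001 pc2: +4 =102
r34=100010 pc2: +4 =106
r35=100011 pc3: +8 =114
r36=100100 pc2: +4 =118
r37=100101 pc3: +8 =126
r38=100110 pc3: +8 =134
r39=100111 pc4: +16 =150
r40=101000 pc2: +4 =154
r41=101001 pc3: +8 =162
r42=101010 pc3: +8 =170
r43=101011 pc4: +16 =186
r44=101100 pc3: +8 =194
r45=101101 pc4: +16 =210
r46=101110 pc4: +16 =226
r47=101111 pc5: +32 =258
r48=110000 pc2: +4 =262
r49=110001 pc3: +8 =270
r50=110010 pc3: +8 =278
r51=110011 pc4: +16 =294
r52=110100 pc3: +8 =302
r53=110101 pc4: +16 =318
r54=110110 pc4: +16 =334
r55=110111 pc5: +32 =366
r56=111000 pc3: +8 =374
r57=111001 pc4: +16 =390
r58=111010 pc4: +16 =406
r59=111011 pc5: +32 =438
r60=111100 pc4: +16 =454
r61=111101 pc5: +32 =486
r62=111110 pc5: +32 =518
r63=111111 pc6: +64 =582
r64=1000000 pc1: +2 =584
r65=1000001 pc2: +4 =588
r66=1000010 pc2: +4 =592
r67=1000011 pc3: +8 =600
r68=1000100 pc2: +4 =604
r69=1000101 pc3: +8 =612
r70=1000110 pc3: +8 =620
r71=1000111 pc4: +16 =636
r72=1001000 pc2: +4 =640
r73=1001001 pc3: +8 =648
r74=1001010 pc3: +8 =656
r75=1001011 pc4: +16 =672
r76=1001100 pc3: +8 =680
r77=1001101 pc4: +16 =696
r78=1001110 pc4: +16 =712
r79=1001111 pc5: +32 =744

Answer: 744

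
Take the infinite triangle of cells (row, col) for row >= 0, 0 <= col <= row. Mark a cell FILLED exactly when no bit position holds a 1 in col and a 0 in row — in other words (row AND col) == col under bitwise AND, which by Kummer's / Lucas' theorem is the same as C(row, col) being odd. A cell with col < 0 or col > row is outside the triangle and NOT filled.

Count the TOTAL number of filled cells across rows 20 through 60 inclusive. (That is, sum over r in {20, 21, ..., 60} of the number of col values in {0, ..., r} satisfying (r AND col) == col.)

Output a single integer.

r20=10100 pc2: +4 =4
r21=10101 pc3: +8 =12
r22=10110 pc3: +8 =20
r23=10111 pc4: +16 =36
r24=11000 pc2: +4 =40
r25=11001 pc3: +8 =48
r26=11010 pc3: +8 =56
r27=11011 pc4: +16 =72
r28=11100 pc3: +8 =80
r29=11101 pc4: +16 =96
r30=11110 pc4: +16 =112
r31=11111 pc5: +32 =144
r32=100000 pc1: +2 =146
r33=100001 pc2: +4 =150
r34=100010 pc2: +4 =154
r35=100011 pc3: +8 =162
r36=100100 pc2: +4 =166
r37=100101 pc3: +8 =174
r38=100110 pc3: +8 =182
r39=100111 pc4: +16 =198
r40=101000 pc2: +4 =202
r41=101001 pc3: +8 =210
r42=101010 pc3: +8 =218
r43=101011 pc4: +16 =234
r44=101100 pc3: +8 =242
r45=101101 pc4: +16 =258
r46=101110 pc4: +16 =274
r47=101111 pc5: +32 =306
r48=110000 pc2: +4 =310
r49=110001 pc3: +8 =318
r50=110010 pc3: +8 =326
r51=110011 pc4: +16 =342
r52=110100 pc3: +8 =350
r53=110101 pc4: +16 =366
r54=110110 pc4: +16 =382
r55=110111 pc5: +32 =414
r56=111000 pc3: +8 =422
r57=111001 pc4: +16 =438
r58=111010 pc4: +16 =454
r59=111011 pc5: +32 =486
r60=111100 pc4: +16 =502

Answer: 502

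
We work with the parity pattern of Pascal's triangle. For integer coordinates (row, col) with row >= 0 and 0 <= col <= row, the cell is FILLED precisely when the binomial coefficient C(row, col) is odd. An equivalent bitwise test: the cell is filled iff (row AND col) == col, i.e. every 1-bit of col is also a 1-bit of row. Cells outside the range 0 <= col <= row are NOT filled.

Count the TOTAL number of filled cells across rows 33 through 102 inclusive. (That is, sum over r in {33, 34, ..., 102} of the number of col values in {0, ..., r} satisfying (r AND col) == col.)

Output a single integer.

Answer: 1046

Derivation:
r33=100001 pc2: +4 =4
r34=100010 pc2: +4 =8
r35=100011 pc3: +8 =16
r36=100100 pc2: +4 =20
r37=100101 pc3: +8 =28
r38=100110 pc3: +8 =36
r39=100111 pc4: +16 =52
r40=101000 pc2: +4 =56
r41=101001 pc3: +8 =64
r42=101010 pc3: +8 =72
r43=101011 pc4: +16 =88
r44=101100 pc3: +8 =96
r45=101101 pc4: +16 =112
r46=101110 pc4: +16 =128
r47=101111 pc5: +32 =160
r48=110000 pc2: +4 =164
r49=110001 pc3: +8 =172
r50=110010 pc3: +8 =180
r51=110011 pc4: +16 =196
r52=110100 pc3: +8 =204
r53=110101 pc4: +16 =220
r54=110110 pc4: +16 =236
r55=110111 pc5: +32 =268
r56=111000 pc3: +8 =276
r57=111001 pc4: +16 =292
r58=111010 pc4: +16 =308
r59=111011 pc5: +32 =340
r60=111100 pc4: +16 =356
r61=111101 pc5: +32 =388
r62=111110 pc5: +32 =420
r63=111111 pc6: +64 =484
r64=1000000 pc1: +2 =486
r65=1000001 pc2: +4 =490
r66=1000010 pc2: +4 =494
r67=1000011 pc3: +8 =502
r68=1000100 pc2: +4 =506
r69=1000101 pc3: +8 =514
r70=1000110 pc3: +8 =522
r71=1000111 pc4: +16 =538
r72=1001000 pc2: +4 =542
r73=1001001 pc3: +8 =550
r74=1001010 pc3: +8 =558
r75=1001011 pc4: +16 =574
r76=1001100 pc3: +8 =582
r77=1001101 pc4: +16 =598
r78=1001110 pc4: +16 =614
r79=1001111 pc5: +32 =646
r80=1010000 pc2: +4 =650
r81=1010001 pc3: +8 =658
r82=1010010 pc3: +8 =666
r83=1010011 pc4: +16 =682
r84=1010100 pc3: +8 =690
r85=1010101 pc4: +16 =706
r86=1010110 pc4: +16 =722
r87=1010111 pc5: +32 =754
r88=1011000 pc3: +8 =762
r89=1011001 pc4: +16 =778
r90=1011010 pc4: +16 =794
r91=1011011 pc5: +32 =826
r92=1011100 pc4: +16 =842
r93=1011101 pc5: +32 =874
r94=1011110 pc5: +32 =906
r95=1011111 pc6: +64 =970
r96=1100000 pc2: +4 =974
r97=1100001 pc3: +8 =982
r98=1100010 pc3: +8 =990
r99=1100011 pc4: +16 =1006
r100=1100100 pc3: +8 =1014
r101=1100101 pc4: +16 =1030
r102=1100110 pc4: +16 =1046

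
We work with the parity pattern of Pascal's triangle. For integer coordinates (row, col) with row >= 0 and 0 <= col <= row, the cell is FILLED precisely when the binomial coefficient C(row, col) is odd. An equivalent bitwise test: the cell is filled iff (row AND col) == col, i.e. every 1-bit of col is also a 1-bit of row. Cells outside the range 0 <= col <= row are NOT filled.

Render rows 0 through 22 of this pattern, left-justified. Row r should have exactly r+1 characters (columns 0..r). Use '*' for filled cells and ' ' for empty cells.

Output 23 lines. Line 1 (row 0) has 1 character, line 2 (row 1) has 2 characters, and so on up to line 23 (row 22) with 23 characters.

Answer: *
**
* *
****
*   *
**  **
* * * *
********
*       *
**      **
* *     * *
****    ****
*   *   *   *
**  **  **  **
* * * * * * * *
****************
*               *
**              **
* *             * *
****            ****
*   *           *   *
**  **          **  **
* * * *         * * * *

Derivation:
r0=0: *
r1=1: **
r2=10: * *
r3=11: ****
r4=100: *   *
r5=101: **  **
r6=110: * * * *
r7=111: ********
r8=1000: *       *
r9=1001: **      **
r10=1010: * *     * *
r11=1011: ****    ****
r12=1100: *   *   *   *
r13=1101: **  **  **  **
r14=1110: * * * * * * * *
r15=1111: ****************
r16=10000: *               *
r17=10001: **              **
r18=10010: * *             * *
r19=10011: ****            ****
r20=10100: *   *           *   *
r21=10101: **  **          **  **
r22=10110: * * * *         * * * *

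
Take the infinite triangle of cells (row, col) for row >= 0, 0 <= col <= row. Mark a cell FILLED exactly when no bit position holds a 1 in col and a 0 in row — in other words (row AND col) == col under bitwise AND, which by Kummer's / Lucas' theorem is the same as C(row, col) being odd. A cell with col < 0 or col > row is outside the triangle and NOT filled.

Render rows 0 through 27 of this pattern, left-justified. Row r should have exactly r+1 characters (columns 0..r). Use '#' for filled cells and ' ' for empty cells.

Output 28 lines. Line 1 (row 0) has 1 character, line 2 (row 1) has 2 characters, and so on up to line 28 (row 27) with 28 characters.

Answer: #
##
# #
####
#   #
##  ##
# # # #
########
#       #
##      ##
# #     # #
####    ####
#   #   #   #
##  ##  ##  ##
# # # # # # # #
################
#               #
##              ##
# #             # #
####            ####
#   #           #   #
##  ##          ##  ##
# # # #         # # # #
########        ########
#       #       #       #
##      ##      ##      ##
# #     # #     # #     # #
####    ####    ####    ####

Derivation:
r0=0: #
r1=1: ##
r2=10: # #
r3=11: ####
r4=100: #   #
r5=101: ##  ##
r6=110: # # # #
r7=111: ########
r8=1000: #       #
r9=1001: ##      ##
r10=1010: # #     # #
r11=1011: ####    ####
r12=1100: #   #   #   #
r13=1101: ##  ##  ##  ##
r14=1110: # # # # # # # #
r15=1111: ################
r16=10000: #               #
r17=10001: ##              ##
r18=10010: # #             # #
r19=10011: ####            ####
r20=10100: #   #           #   #
r21=10101: ##  ##          ##  ##
r22=10110: # # # #         # # # #
r23=10111: ########        ########
r24=11000: #       #       #       #
r25=11001: ##      ##      ##      ##
r26=11010: # #     # #     # #     # #
r27=11011: ####    ####    ####    ####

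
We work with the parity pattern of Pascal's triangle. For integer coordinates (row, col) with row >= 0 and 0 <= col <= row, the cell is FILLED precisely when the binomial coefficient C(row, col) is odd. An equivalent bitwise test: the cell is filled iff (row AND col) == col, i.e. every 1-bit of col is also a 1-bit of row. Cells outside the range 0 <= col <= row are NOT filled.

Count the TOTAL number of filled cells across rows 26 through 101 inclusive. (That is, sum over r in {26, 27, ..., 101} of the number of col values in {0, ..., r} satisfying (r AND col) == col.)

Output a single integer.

Answer: 1128

Derivation:
r26=11010 pc3: +8 =8
r27=11011 pc4: +16 =24
r28=11100 pc3: +8 =32
r29=11101 pc4: +16 =48
r30=11110 pc4: +16 =64
r31=11111 pc5: +32 =96
r32=100000 pc1: +2 =98
r33=100001 pc2: +4 =102
r34=100010 pc2: +4 =106
r35=100011 pc3: +8 =114
r36=100100 pc2: +4 =118
r37=100101 pc3: +8 =126
r38=100110 pc3: +8 =134
r39=100111 pc4: +16 =150
r40=101000 pc2: +4 =154
r41=101001 pc3: +8 =162
r42=101010 pc3: +8 =170
r43=101011 pc4: +16 =186
r44=101100 pc3: +8 =194
r45=101101 pc4: +16 =210
r46=101110 pc4: +16 =226
r47=101111 pc5: +32 =258
r48=110000 pc2: +4 =262
r49=110001 pc3: +8 =270
r50=110010 pc3: +8 =278
r51=110011 pc4: +16 =294
r52=110100 pc3: +8 =302
r53=110101 pc4: +16 =318
r54=110110 pc4: +16 =334
r55=110111 pc5: +32 =366
r56=111000 pc3: +8 =374
r57=111001 pc4: +16 =390
r58=111010 pc4: +16 =406
r59=111011 pc5: +32 =438
r60=111100 pc4: +16 =454
r61=111101 pc5: +32 =486
r62=111110 pc5: +32 =518
r63=111111 pc6: +64 =582
r64=1000000 pc1: +2 =584
r65=1000001 pc2: +4 =588
r66=1000010 pc2: +4 =592
r67=1000011 pc3: +8 =600
r68=1000100 pc2: +4 =604
r69=1000101 pc3: +8 =612
r70=1000110 pc3: +8 =620
r71=1000111 pc4: +16 =636
r72=1001000 pc2: +4 =640
r73=1001001 pc3: +8 =648
r74=1001010 pc3: +8 =656
r75=1001011 pc4: +16 =672
r76=1001100 pc3: +8 =680
r77=1001101 pc4: +16 =696
r78=1001110 pc4: +16 =712
r79=1001111 pc5: +32 =744
r80=1010000 pc2: +4 =748
r81=1010001 pc3: +8 =756
r82=1010010 pc3: +8 =764
r83=1010011 pc4: +16 =780
r84=1010100 pc3: +8 =788
r85=1010101 pc4: +16 =804
r86=1010110 pc4: +16 =820
r87=1010111 pc5: +32 =852
r88=1011000 pc3: +8 =860
r89=1011001 pc4: +16 =876
r90=1011010 pc4: +16 =892
r91=1011011 pc5: +32 =924
r92=1011100 pc4: +16 =940
r93=1011101 pc5: +32 =972
r94=1011110 pc5: +32 =1004
r95=1011111 pc6: +64 =1068
r96=1100000 pc2: +4 =1072
r97=1100001 pc3: +8 =1080
r98=1100010 pc3: +8 =1088
r99=1100011 pc4: +16 =1104
r100=1100100 pc3: +8 =1112
r101=1100101 pc4: +16 =1128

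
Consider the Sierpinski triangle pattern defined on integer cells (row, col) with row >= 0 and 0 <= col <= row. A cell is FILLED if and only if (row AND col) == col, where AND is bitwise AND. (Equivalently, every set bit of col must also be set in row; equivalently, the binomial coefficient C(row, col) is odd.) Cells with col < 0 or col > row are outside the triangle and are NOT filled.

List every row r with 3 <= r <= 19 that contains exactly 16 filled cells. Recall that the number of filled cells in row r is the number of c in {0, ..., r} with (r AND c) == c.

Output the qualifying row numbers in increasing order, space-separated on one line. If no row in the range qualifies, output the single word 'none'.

Answer: 15

Derivation:
Row r has 2^popcount(r) filled cells, so we need popcount(r) = log2(16) = 4.
Scan r = 3..19 and keep those with exactly 4 one-bits:
r=3=11 popcount=2 -> skip
r=4=100 popcount=1 -> skip
r=5=101 popcount=2 -> skip
r=6=110 popcount=2 -> skip
r=7=111 popcount=3 -> skip
r=8=1000 popcount=1 -> skip
r=9=1001 popcount=2 -> skip
r=10=1010 popcount=2 -> skip
r=11=1011 popcount=3 -> skip
r=12=1100 popcount=2 -> skip
r=13=1101 popcount=3 -> skip
r=14=1110 popcount=3 -> skip
r=15=1111 popcount=4 -> KEEP
r=16=10000 popcount=1 -> skip
r=17=10001 popcount=2 -> skip
r=18=10010 popcount=2 -> skip
r=19=10011 popcount=3 -> skip
Kept rows: 15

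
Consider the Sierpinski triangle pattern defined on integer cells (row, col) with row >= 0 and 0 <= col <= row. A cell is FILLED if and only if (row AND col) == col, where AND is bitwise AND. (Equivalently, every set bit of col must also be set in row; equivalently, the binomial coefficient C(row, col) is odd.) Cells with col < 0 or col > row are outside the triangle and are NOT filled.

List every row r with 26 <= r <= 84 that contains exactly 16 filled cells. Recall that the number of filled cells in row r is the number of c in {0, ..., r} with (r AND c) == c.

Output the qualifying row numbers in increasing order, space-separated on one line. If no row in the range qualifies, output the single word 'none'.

Answer: 27 29 30 39 43 45 46 51 53 54 57 58 60 71 75 77 78 83

Derivation:
Row r has 2^popcount(r) filled cells, so we need popcount(r) = log2(16) = 4.
Scan r = 26..84 and keep those with exactly 4 one-bits:
r=26=11010 popcount=3 -> skip
r=27=11011 popcount=4 -> KEEP
r=28=11100 popcount=3 -> skip
r=29=11101 popcount=4 -> KEEP
r=30=11110 popcount=4 -> KEEP
r=31=11111 popcount=5 -> skip
r=32=100000 popcount=1 -> skip
r=33=100001 popcount=2 -> skip
r=34=100010 popcount=2 -> skip
r=35=100011 popcount=3 -> skip
r=36=100100 popcount=2 -> skip
r=37=100101 popcount=3 -> skip
r=38=100110 popcount=3 -> skip
r=39=100111 popcount=4 -> KEEP
r=40=101000 popcount=2 -> skip
r=41=101001 popcount=3 -> skip
r=42=101010 popcount=3 -> skip
r=43=101011 popcount=4 -> KEEP
r=44=101100 popcount=3 -> skip
r=45=101101 popcount=4 -> KEEP
r=46=101110 popcount=4 -> KEEP
r=47=101111 popcount=5 -> skip
r=48=110000 popcount=2 -> skip
r=49=110001 popcount=3 -> skip
r=50=110010 popcount=3 -> skip
r=51=110011 popcount=4 -> KEEP
r=52=110100 popcount=3 -> skip
r=53=110101 popcount=4 -> KEEP
r=54=110110 popcount=4 -> KEEP
r=55=110111 popcount=5 -> skip
r=56=111000 popcount=3 -> skip
r=57=111001 popcount=4 -> KEEP
r=58=111010 popcount=4 -> KEEP
r=59=111011 popcount=5 -> skip
r=60=111100 popcount=4 -> KEEP
r=61=111101 popcount=5 -> skip
r=62=111110 popcount=5 -> skip
r=63=111111 popcount=6 -> skip
r=64=1000000 popcount=1 -> skip
r=65=1000001 popcount=2 -> skip
r=66=1000010 popcount=2 -> skip
r=67=1000011 popcount=3 -> skip
r=68=1000100 popcount=2 -> skip
r=69=1000101 popcount=3 -> skip
r=70=1000110 popcount=3 -> skip
r=71=1000111 popcount=4 -> KEEP
r=72=1001000 popcount=2 -> skip
r=73=1001001 popcount=3 -> skip
r=74=1001010 popcount=3 -> skip
r=75=1001011 popcount=4 -> KEEP
r=76=1001100 popcount=3 -> skip
r=77=1001101 popcount=4 -> KEEP
r=78=1001110 popcount=4 -> KEEP
r=79=1001111 popcount=5 -> skip
r=80=1010000 popcount=2 -> skip
r=81=1010001 popcount=3 -> skip
r=82=1010010 popcount=3 -> skip
r=83=1010011 popcount=4 -> KEEP
r=84=1010100 popcount=3 -> skip
Kept rows: 27 29 30 39 43 45 46 51 53 54 57 58 60 71 75 77 78 83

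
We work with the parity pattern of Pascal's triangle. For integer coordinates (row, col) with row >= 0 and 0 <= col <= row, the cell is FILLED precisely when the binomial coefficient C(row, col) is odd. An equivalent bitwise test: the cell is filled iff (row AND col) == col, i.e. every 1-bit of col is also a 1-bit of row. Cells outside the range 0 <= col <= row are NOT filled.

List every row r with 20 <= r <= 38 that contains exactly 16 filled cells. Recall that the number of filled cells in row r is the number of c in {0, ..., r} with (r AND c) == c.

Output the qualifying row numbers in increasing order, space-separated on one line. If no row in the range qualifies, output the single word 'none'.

Row r has 2^popcount(r) filled cells, so we need popcount(r) = log2(16) = 4.
Scan r = 20..38 and keep those with exactly 4 one-bits:
r=20=10100 popcount=2 -> skip
r=21=10101 popcount=3 -> skip
r=22=10110 popcount=3 -> skip
r=23=10111 popcount=4 -> KEEP
r=24=11000 popcount=2 -> skip
r=25=11001 popcount=3 -> skip
r=26=11010 popcount=3 -> skip
r=27=11011 popcount=4 -> KEEP
r=28=11100 popcount=3 -> skip
r=29=11101 popcount=4 -> KEEP
r=30=11110 popcount=4 -> KEEP
r=31=11111 popcount=5 -> skip
r=32=100000 popcount=1 -> skip
r=33=100001 popcount=2 -> skip
r=34=100010 popcount=2 -> skip
r=35=100011 popcount=3 -> skip
r=36=100100 popcount=2 -> skip
r=37=100101 popcount=3 -> skip
r=38=100110 popcount=3 -> skip
Kept rows: 23 27 29 30

Answer: 23 27 29 30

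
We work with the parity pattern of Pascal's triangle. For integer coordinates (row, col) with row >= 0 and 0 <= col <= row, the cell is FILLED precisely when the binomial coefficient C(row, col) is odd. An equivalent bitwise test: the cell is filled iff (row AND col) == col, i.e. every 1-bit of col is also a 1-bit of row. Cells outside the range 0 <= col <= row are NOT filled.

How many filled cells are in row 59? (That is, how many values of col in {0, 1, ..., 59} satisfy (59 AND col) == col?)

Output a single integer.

59 in binary = 111011
popcount(59) = number of 1-bits in 111011 = 5
A col c satisfies (59 AND c) == c iff every set bit of c is also set in 59; each of the 5 set bits of 59 can independently be on or off in c.
count = 2^5 = 32

Answer: 32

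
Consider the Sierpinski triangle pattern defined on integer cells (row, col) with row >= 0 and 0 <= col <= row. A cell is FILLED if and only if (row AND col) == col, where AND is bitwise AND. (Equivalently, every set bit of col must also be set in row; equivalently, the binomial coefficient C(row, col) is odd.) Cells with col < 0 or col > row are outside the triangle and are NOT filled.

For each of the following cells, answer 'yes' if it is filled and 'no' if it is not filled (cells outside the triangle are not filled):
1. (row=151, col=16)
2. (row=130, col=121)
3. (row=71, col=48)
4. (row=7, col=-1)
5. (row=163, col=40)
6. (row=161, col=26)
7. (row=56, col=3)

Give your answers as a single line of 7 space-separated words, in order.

(151,16): row=0b10010111, col=0b10000, row AND col = 0b10000 = 16; 16 == 16 -> filled
(130,121): row=0b10000010, col=0b1111001, row AND col = 0b0 = 0; 0 != 121 -> empty
(71,48): row=0b1000111, col=0b110000, row AND col = 0b0 = 0; 0 != 48 -> empty
(7,-1): col outside [0, 7] -> not filled
(163,40): row=0b10100011, col=0b101000, row AND col = 0b100000 = 32; 32 != 40 -> empty
(161,26): row=0b10100001, col=0b11010, row AND col = 0b0 = 0; 0 != 26 -> empty
(56,3): row=0b111000, col=0b11, row AND col = 0b0 = 0; 0 != 3 -> empty

Answer: yes no no no no no no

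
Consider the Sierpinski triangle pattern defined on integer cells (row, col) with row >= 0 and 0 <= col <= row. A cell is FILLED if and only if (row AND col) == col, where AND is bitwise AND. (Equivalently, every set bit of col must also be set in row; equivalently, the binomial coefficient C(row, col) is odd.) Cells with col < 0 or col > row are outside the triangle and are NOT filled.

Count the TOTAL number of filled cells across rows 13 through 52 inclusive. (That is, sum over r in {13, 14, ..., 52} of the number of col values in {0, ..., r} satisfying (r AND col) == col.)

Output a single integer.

Answer: 400

Derivation:
r13=1101 pc3: +8 =8
r14=1110 pc3: +8 =16
r15=1111 pc4: +16 =32
r16=10000 pc1: +2 =34
r17=10001 pc2: +4 =38
r18=10010 pc2: +4 =42
r19=10011 pc3: +8 =50
r20=10100 pc2: +4 =54
r21=10101 pc3: +8 =62
r22=10110 pc3: +8 =70
r23=10111 pc4: +16 =86
r24=11000 pc2: +4 =90
r25=11001 pc3: +8 =98
r26=11010 pc3: +8 =106
r27=11011 pc4: +16 =122
r28=11100 pc3: +8 =130
r29=11101 pc4: +16 =146
r30=11110 pc4: +16 =162
r31=11111 pc5: +32 =194
r32=100000 pc1: +2 =196
r33=100001 pc2: +4 =200
r34=100010 pc2: +4 =204
r35=100011 pc3: +8 =212
r36=100100 pc2: +4 =216
r37=100101 pc3: +8 =224
r38=100110 pc3: +8 =232
r39=100111 pc4: +16 =248
r40=101000 pc2: +4 =252
r41=101001 pc3: +8 =260
r42=101010 pc3: +8 =268
r43=101011 pc4: +16 =284
r44=101100 pc3: +8 =292
r45=101101 pc4: +16 =308
r46=101110 pc4: +16 =324
r47=101111 pc5: +32 =356
r48=110000 pc2: +4 =360
r49=110001 pc3: +8 =368
r50=110010 pc3: +8 =376
r51=110011 pc4: +16 =392
r52=110100 pc3: +8 =400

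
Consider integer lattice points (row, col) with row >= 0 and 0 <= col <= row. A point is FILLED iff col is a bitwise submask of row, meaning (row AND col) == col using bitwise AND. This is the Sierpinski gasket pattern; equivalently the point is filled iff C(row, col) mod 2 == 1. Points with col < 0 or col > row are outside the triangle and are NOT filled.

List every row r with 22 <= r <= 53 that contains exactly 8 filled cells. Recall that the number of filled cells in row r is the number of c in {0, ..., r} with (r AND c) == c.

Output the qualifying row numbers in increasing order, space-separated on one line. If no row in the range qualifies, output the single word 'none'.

Answer: 22 25 26 28 35 37 38 41 42 44 49 50 52

Derivation:
Row r has 2^popcount(r) filled cells, so we need popcount(r) = log2(8) = 3.
Scan r = 22..53 and keep those with exactly 3 one-bits:
r=22=10110 popcount=3 -> KEEP
r=23=10111 popcount=4 -> skip
r=24=11000 popcount=2 -> skip
r=25=11001 popcount=3 -> KEEP
r=26=11010 popcount=3 -> KEEP
r=27=11011 popcount=4 -> skip
r=28=11100 popcount=3 -> KEEP
r=29=11101 popcount=4 -> skip
r=30=11110 popcount=4 -> skip
r=31=11111 popcount=5 -> skip
r=32=100000 popcount=1 -> skip
r=33=100001 popcount=2 -> skip
r=34=100010 popcount=2 -> skip
r=35=100011 popcount=3 -> KEEP
r=36=100100 popcount=2 -> skip
r=37=100101 popcount=3 -> KEEP
r=38=100110 popcount=3 -> KEEP
r=39=100111 popcount=4 -> skip
r=40=101000 popcount=2 -> skip
r=41=101001 popcount=3 -> KEEP
r=42=101010 popcount=3 -> KEEP
r=43=101011 popcount=4 -> skip
r=44=101100 popcount=3 -> KEEP
r=45=101101 popcount=4 -> skip
r=46=101110 popcount=4 -> skip
r=47=101111 popcount=5 -> skip
r=48=110000 popcount=2 -> skip
r=49=110001 popcount=3 -> KEEP
r=50=110010 popcount=3 -> KEEP
r=51=110011 popcount=4 -> skip
r=52=110100 popcount=3 -> KEEP
r=53=110101 popcount=4 -> skip
Kept rows: 22 25 26 28 35 37 38 41 42 44 49 50 52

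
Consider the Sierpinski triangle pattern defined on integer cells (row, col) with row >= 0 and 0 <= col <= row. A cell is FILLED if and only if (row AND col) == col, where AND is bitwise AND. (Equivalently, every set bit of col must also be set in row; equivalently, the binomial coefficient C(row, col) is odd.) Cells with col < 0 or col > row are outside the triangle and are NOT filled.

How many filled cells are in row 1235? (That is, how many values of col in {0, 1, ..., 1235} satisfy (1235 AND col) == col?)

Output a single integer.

1235 in binary = 10011010011
popcount(1235) = number of 1-bits in 10011010011 = 6
A col c satisfies (1235 AND c) == c iff every set bit of c is also set in 1235; each of the 6 set bits of 1235 can independently be on or off in c.
count = 2^6 = 64

Answer: 64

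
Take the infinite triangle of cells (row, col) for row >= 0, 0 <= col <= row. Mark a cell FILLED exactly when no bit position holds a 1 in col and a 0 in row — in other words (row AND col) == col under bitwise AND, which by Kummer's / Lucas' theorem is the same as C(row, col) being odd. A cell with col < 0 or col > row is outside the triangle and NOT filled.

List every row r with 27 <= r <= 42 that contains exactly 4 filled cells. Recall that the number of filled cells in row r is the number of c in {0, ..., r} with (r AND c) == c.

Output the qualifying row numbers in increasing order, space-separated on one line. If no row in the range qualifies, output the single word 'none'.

Answer: 33 34 36 40

Derivation:
Row r has 2^popcount(r) filled cells, so we need popcount(r) = log2(4) = 2.
Scan r = 27..42 and keep those with exactly 2 one-bits:
r=27=11011 popcount=4 -> skip
r=28=11100 popcount=3 -> skip
r=29=11101 popcount=4 -> skip
r=30=11110 popcount=4 -> skip
r=31=11111 popcount=5 -> skip
r=32=100000 popcount=1 -> skip
r=33=100001 popcount=2 -> KEEP
r=34=100010 popcount=2 -> KEEP
r=35=100011 popcount=3 -> skip
r=36=100100 popcount=2 -> KEEP
r=37=100101 popcount=3 -> skip
r=38=100110 popcount=3 -> skip
r=39=100111 popcount=4 -> skip
r=40=101000 popcount=2 -> KEEP
r=41=101001 popcount=3 -> skip
r=42=101010 popcount=3 -> skip
Kept rows: 33 34 36 40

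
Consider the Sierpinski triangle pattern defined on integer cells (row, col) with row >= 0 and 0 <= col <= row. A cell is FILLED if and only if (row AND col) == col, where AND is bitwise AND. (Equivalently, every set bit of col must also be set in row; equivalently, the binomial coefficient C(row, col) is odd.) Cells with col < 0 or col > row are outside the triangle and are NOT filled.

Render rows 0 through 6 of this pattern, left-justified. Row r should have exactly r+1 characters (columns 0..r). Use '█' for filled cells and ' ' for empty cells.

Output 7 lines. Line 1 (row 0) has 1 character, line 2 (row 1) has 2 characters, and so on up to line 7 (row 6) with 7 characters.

r0=0: █
r1=1: ██
r2=10: █ █
r3=11: ████
r4=100: █   █
r5=101: ██  ██
r6=110: █ █ █ █

Answer: █
██
█ █
████
█   █
██  ██
█ █ █ █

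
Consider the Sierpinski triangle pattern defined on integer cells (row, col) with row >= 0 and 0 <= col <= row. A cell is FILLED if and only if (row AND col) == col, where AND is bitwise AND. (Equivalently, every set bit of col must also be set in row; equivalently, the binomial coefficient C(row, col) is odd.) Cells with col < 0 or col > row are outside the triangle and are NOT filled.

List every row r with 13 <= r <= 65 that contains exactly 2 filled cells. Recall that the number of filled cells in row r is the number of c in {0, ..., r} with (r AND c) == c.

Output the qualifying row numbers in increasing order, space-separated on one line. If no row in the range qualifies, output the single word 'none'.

Answer: 16 32 64

Derivation:
Row r has 2^popcount(r) filled cells, so we need popcount(r) = log2(2) = 1.
Scan r = 13..65 and keep those with exactly 1 one-bits:
r=13=1101 popcount=3 -> skip
r=14=1110 popcount=3 -> skip
r=15=1111 popcount=4 -> skip
r=16=10000 popcount=1 -> KEEP
r=17=10001 popcount=2 -> skip
r=18=10010 popcount=2 -> skip
r=19=10011 popcount=3 -> skip
r=20=10100 popcount=2 -> skip
r=21=10101 popcount=3 -> skip
r=22=10110 popcount=3 -> skip
r=23=10111 popcount=4 -> skip
r=24=11000 popcount=2 -> skip
r=25=11001 popcount=3 -> skip
r=26=11010 popcount=3 -> skip
r=27=11011 popcount=4 -> skip
r=28=11100 popcount=3 -> skip
r=29=11101 popcount=4 -> skip
r=30=11110 popcount=4 -> skip
r=31=11111 popcount=5 -> skip
r=32=100000 popcount=1 -> KEEP
r=33=100001 popcount=2 -> skip
r=34=100010 popcount=2 -> skip
r=35=100011 popcount=3 -> skip
r=36=100100 popcount=2 -> skip
r=37=100101 popcount=3 -> skip
r=38=100110 popcount=3 -> skip
r=39=100111 popcount=4 -> skip
r=40=101000 popcount=2 -> skip
r=41=101001 popcount=3 -> skip
r=42=101010 popcount=3 -> skip
r=43=101011 popcount=4 -> skip
r=44=101100 popcount=3 -> skip
r=45=101101 popcount=4 -> skip
r=46=101110 popcount=4 -> skip
r=47=101111 popcount=5 -> skip
r=48=110000 popcount=2 -> skip
r=49=110001 popcount=3 -> skip
r=50=110010 popcount=3 -> skip
r=51=110011 popcount=4 -> skip
r=52=110100 popcount=3 -> skip
r=53=110101 popcount=4 -> skip
r=54=110110 popcount=4 -> skip
r=55=110111 popcount=5 -> skip
r=56=111000 popcount=3 -> skip
r=57=111001 popcount=4 -> skip
r=58=111010 popcount=4 -> skip
r=59=111011 popcount=5 -> skip
r=60=111100 popcount=4 -> skip
r=61=111101 popcount=5 -> skip
r=62=111110 popcount=5 -> skip
r=63=111111 popcount=6 -> skip
r=64=1000000 popcount=1 -> KEEP
r=65=1000001 popcount=2 -> skip
Kept rows: 16 32 64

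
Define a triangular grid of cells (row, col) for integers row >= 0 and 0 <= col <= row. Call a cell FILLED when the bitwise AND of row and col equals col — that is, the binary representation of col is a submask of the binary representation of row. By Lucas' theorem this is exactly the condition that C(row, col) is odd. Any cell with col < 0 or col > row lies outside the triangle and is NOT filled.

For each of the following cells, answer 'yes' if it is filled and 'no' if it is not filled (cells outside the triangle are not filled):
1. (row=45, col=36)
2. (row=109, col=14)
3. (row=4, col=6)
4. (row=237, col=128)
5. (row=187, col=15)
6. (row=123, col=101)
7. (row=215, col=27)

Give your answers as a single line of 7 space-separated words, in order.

(45,36): row=0b101101, col=0b100100, row AND col = 0b100100 = 36; 36 == 36 -> filled
(109,14): row=0b1101101, col=0b1110, row AND col = 0b1100 = 12; 12 != 14 -> empty
(4,6): col outside [0, 4] -> not filled
(237,128): row=0b11101101, col=0b10000000, row AND col = 0b10000000 = 128; 128 == 128 -> filled
(187,15): row=0b10111011, col=0b1111, row AND col = 0b1011 = 11; 11 != 15 -> empty
(123,101): row=0b1111011, col=0b1100101, row AND col = 0b1100001 = 97; 97 != 101 -> empty
(215,27): row=0b11010111, col=0b11011, row AND col = 0b10011 = 19; 19 != 27 -> empty

Answer: yes no no yes no no no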